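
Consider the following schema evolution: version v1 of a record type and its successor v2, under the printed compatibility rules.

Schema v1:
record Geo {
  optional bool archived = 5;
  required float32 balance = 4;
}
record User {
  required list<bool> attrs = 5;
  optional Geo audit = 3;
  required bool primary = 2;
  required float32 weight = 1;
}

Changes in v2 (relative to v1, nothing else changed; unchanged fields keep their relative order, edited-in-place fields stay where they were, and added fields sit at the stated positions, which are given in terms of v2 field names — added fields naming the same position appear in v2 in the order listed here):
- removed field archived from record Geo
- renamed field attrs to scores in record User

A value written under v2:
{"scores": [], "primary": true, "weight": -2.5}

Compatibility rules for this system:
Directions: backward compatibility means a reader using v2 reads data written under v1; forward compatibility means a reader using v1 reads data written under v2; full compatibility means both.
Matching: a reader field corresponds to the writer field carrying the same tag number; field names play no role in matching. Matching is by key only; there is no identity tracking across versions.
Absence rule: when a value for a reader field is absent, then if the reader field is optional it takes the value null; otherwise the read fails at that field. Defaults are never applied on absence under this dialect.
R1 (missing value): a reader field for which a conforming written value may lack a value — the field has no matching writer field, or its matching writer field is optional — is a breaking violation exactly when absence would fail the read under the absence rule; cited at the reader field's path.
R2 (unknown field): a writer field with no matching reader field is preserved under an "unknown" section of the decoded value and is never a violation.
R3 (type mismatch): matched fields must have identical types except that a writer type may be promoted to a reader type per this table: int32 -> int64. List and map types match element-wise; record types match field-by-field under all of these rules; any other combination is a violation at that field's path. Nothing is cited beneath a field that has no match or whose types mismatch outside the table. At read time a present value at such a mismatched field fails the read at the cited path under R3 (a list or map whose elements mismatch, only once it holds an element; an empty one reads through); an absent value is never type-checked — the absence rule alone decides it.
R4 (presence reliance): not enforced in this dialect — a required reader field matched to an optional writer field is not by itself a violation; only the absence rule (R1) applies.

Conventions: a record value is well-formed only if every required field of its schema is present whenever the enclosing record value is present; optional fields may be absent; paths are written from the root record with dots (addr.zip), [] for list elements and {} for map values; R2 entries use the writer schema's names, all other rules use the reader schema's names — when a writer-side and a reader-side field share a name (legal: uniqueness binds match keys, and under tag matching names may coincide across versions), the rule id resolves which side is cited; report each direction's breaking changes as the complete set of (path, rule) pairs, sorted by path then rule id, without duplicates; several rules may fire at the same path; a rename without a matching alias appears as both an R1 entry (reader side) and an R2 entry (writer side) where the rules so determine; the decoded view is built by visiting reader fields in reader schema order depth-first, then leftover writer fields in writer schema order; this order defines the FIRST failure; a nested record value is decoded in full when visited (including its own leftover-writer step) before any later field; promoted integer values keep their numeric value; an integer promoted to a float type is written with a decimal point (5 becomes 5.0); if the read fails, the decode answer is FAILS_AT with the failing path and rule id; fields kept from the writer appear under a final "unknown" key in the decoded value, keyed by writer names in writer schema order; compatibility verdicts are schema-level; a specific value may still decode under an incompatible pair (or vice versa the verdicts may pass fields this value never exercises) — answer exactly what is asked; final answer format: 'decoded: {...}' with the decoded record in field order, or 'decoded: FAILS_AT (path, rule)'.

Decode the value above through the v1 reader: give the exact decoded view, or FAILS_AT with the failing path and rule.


each type pair in User: writer, then reader
decoding the User value with the v1 reader:
  attrs := [] (from writer scores)
  audit := null (absent, optional -> null)
  primary := true
  weight := -2.5
  => decoded: {"attrs": [], "audit": null, "primary": true, "weight": -2.5}
the other User changes do not affect what is asked:
  removed field archived from record Geo -> inert under this dialect — no rule fires on User and the result does not move
  renamed field attrs to scores in record User -> inert under this dialect — no rule fires on User and the result does not move

decoded: {"attrs": [], "audit": null, "primary": true, "weight": -2.5}


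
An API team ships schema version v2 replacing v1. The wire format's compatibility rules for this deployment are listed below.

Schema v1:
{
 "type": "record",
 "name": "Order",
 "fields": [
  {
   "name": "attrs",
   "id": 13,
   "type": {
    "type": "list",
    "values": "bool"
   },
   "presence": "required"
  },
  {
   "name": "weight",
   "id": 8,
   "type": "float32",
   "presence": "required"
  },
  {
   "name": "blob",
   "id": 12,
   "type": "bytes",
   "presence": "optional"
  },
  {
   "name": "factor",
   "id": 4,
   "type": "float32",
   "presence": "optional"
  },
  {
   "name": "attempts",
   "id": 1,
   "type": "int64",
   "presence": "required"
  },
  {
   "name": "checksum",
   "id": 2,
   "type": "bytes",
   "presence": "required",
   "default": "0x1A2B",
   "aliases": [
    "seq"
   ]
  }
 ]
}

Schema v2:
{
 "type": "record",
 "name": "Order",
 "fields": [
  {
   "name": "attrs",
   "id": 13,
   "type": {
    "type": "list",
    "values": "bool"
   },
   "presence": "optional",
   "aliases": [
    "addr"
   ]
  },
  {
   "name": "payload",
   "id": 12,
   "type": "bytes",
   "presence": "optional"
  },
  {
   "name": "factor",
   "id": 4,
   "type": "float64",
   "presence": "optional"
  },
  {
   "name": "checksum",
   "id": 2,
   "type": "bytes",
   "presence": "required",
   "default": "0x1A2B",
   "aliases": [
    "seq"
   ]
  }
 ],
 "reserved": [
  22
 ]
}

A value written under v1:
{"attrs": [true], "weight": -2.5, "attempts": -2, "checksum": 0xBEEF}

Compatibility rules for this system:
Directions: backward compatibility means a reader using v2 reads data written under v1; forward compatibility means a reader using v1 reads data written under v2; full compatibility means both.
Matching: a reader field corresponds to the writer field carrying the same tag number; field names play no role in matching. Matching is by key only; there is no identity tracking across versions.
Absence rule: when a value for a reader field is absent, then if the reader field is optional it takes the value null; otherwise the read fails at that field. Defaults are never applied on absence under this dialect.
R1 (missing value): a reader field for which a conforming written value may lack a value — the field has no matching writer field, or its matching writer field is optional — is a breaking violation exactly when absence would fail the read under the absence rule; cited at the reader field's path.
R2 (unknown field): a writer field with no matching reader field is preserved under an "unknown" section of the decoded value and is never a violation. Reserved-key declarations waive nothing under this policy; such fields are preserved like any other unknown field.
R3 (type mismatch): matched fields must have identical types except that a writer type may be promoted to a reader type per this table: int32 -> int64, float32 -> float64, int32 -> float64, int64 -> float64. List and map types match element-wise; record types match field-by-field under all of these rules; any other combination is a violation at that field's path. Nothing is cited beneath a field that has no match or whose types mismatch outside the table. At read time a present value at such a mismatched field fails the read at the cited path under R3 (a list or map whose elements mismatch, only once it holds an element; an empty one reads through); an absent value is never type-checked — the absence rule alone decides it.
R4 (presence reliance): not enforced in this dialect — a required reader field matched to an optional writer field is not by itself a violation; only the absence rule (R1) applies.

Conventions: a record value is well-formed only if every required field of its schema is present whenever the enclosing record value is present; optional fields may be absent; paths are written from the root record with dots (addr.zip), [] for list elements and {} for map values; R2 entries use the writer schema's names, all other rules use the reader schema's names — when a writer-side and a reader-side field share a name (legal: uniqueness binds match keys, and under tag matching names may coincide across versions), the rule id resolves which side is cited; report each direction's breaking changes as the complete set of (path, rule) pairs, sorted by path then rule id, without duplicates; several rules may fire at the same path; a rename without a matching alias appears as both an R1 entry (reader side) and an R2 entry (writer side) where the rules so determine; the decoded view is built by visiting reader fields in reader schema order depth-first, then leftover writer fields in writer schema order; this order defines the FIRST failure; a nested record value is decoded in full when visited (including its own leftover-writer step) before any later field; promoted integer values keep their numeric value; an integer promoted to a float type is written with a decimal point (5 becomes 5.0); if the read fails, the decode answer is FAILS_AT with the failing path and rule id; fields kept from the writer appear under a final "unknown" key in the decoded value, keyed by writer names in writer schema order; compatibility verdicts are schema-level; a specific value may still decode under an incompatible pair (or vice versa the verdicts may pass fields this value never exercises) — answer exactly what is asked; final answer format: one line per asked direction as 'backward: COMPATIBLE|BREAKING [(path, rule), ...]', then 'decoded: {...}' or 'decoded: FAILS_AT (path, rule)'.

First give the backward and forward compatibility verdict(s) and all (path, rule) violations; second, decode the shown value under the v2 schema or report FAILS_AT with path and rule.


the writer's type comes first in each Order pair
backward for Order (reader v2, writer v1):
  attrs: paired with writer attrs (list<bool> -> list<bool>; writer required)
  payload: paired with writer blob (bytes -> bytes; writer optional)
  factor: paired with writer factor (float32 -> float64; writer optional)
  checksum: paired with writer checksum (bytes -> bytes; writer required)
  writer weight: unknown to reader
  writer attempts: unknown to reader
  => backward verdict for Order: COMPATIBLE, no violations
forward for Order (reader v1, writer v2):
  attrs: paired with writer attrs (list<bool> -> list<bool>; writer optional)
  no writer field matches reader weight
  blob: paired with writer payload (bytes -> bytes; writer optional)
  factor: paired with writer factor (float64 -> float32; writer optional)
  no writer field matches reader attempts
  checksum: paired with writer checksum (bytes -> bytes; writer required)
  rule R1 violated at attempts
  rule R1 violated at attrs
  rule R3 violated at factor
  rule R1 violated at weight
  => 4 violation(s): forward is BREAKING for Order
decoding the Order value with the v2 reader:
  attrs := [true]
  payload := null (not supplied -> null)
  factor := null (not supplied -> null)
  checksum := 0xBEEF
  writer weight: kept under "unknown"
  writer attempts: kept under "unknown"
  => decoded: {"attrs": [true], "payload": null, "factor": null, "checksum": 0xBEEF, "unknown": {"weight": -2.5, "attempts": -2}}

backward: COMPATIBLE []; forward: BREAKING [(attempts, R1), (attrs, R1), (factor, R3), (weight, R1)]; decoded: {"attrs": [true], "payload": null, "factor": null, "checksum": 0xBEEF, "unknown": {"weight": -2.5, "attempts": -2}}


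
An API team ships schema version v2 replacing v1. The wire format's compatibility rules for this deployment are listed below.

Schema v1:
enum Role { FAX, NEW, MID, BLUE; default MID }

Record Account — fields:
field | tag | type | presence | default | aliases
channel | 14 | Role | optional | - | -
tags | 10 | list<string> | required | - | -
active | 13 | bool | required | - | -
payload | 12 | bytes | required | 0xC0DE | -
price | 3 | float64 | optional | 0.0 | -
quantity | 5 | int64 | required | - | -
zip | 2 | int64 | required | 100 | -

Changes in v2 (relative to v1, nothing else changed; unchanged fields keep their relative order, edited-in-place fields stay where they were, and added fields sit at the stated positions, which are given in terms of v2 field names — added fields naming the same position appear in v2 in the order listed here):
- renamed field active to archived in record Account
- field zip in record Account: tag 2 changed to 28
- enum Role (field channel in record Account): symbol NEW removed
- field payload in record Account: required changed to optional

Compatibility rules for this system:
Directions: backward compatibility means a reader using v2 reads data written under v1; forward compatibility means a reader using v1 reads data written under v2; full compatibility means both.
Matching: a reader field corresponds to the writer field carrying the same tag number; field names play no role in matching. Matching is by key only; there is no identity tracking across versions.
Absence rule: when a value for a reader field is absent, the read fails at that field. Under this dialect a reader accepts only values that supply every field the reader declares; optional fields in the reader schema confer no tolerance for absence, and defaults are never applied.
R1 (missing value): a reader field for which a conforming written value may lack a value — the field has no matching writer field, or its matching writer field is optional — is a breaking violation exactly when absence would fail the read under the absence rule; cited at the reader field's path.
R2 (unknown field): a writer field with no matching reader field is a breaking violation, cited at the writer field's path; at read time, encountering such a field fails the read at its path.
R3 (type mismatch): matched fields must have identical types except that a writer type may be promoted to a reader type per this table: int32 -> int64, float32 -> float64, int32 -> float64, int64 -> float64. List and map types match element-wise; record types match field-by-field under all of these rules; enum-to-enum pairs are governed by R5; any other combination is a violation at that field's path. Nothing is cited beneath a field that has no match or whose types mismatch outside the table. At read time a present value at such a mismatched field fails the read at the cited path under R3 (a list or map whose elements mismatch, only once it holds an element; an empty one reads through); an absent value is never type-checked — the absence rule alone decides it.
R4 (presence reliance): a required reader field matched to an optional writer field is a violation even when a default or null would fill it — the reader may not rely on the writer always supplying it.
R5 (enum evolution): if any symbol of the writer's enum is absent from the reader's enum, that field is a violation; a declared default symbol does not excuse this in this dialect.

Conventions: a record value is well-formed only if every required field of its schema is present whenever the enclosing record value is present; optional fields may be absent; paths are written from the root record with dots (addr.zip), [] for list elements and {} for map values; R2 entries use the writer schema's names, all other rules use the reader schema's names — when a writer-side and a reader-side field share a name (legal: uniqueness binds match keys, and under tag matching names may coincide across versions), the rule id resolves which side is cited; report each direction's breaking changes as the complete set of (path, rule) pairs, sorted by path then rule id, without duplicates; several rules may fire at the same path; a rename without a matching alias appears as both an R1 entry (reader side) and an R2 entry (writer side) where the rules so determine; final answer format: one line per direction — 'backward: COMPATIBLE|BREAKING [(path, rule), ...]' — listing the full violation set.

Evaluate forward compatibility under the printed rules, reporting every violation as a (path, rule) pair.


each type pair in Account: writer, then reader
checking forward for Account: reader v1 against writer v2:
  Role -> Role, writer optional: channel aligns to channel
  list<string> -> list<string>, writer required: tags aligns to tags
  bool -> bool, writer required: active aligns to archived
  bytes -> bytes, writer optional: payload aligns to payload
  float64 -> float64, writer optional: price aligns to price
  int64 -> int64, writer required: quantity aligns to quantity
  zip has no writer counterpart
  zip (writer side), unknown to reader
  R1 fires at channel
  R1 fires at payload
  R4 fires at payload
  R1 fires at price
  R1 fires at zip
  R2 fires at zip
  => 6 violation(s): forward is BREAKING for Account
remaining Account differences; none change what is asked:
  renamed field active to archived in record Account -> inert for the asked Account verdict: nothing fires
  enum Role (field channel in record Account): symbol NEW removed -> fires only in the backward direction of Account, which is not asked here

forward: BREAKING [(channel, R1), (payload, R1), (payload, R4), (price, R1), (zip, R1), (zip, R2)]


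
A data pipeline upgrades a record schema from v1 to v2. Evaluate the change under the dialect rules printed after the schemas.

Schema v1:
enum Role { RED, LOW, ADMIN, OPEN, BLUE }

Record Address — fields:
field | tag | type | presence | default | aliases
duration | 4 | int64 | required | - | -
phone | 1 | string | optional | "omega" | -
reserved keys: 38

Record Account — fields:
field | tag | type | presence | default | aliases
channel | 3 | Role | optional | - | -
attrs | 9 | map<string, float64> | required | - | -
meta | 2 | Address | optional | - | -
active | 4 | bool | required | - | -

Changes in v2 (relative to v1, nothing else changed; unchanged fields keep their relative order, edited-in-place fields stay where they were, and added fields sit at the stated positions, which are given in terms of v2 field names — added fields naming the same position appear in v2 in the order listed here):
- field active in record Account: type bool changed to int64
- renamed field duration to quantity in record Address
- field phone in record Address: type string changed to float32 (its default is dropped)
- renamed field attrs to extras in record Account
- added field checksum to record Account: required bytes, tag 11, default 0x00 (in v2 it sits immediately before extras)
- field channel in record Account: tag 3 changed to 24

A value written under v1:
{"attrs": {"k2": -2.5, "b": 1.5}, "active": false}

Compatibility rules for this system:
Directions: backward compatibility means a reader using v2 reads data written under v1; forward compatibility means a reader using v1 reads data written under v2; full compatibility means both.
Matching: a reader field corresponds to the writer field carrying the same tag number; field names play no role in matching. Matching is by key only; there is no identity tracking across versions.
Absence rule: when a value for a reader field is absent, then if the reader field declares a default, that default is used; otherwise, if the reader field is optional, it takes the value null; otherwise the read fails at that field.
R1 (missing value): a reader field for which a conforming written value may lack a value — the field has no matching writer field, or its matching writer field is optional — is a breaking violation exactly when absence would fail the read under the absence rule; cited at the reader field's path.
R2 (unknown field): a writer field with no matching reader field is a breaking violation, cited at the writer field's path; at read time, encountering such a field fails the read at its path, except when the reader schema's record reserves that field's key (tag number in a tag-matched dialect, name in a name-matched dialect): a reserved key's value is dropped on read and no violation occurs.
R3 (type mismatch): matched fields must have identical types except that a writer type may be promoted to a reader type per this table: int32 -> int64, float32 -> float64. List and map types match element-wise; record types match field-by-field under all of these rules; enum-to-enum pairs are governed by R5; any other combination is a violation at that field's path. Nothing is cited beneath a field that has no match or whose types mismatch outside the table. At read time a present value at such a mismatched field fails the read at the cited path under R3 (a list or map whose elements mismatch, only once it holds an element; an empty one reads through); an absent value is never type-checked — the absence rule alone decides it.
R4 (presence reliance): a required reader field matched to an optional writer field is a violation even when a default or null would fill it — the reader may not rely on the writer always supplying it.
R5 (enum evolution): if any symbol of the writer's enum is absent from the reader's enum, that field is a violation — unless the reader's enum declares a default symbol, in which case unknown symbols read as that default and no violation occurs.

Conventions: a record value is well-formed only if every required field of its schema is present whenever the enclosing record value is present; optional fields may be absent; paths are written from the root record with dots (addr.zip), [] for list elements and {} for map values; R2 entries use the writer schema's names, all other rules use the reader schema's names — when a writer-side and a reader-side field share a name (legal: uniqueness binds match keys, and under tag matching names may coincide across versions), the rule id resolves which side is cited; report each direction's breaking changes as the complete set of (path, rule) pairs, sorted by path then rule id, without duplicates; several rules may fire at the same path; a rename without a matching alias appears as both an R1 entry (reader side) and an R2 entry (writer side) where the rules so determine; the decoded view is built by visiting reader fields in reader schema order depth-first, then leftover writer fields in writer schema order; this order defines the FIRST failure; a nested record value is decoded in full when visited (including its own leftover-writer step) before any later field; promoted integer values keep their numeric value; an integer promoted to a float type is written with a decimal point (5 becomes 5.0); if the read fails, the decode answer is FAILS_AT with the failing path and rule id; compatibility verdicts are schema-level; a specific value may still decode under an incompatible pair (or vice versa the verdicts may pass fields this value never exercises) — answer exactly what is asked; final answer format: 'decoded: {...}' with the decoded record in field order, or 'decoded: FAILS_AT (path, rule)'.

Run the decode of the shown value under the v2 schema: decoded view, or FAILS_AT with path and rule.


decoded: FAILS_AT (active, R3)

in Account below, arrows point writer -> reader
decode walk for Account under reader schema v2:
  channel := null (absent, optional -> null)
  checksum := 0x00 (absent -> default)
  extras := {"k2": -2.5, "b": 1.5} (from writer attrs)
  meta := null (absent, optional -> null)
  read fails at active under R3
  => FAILS_AT (active, R3)
ruling out the remaining Account differences:
  renamed field duration to quantity in record Address -> inert under this dialect — no rule fires on Account and the result does not move
  field phone in record Address: type string changed to float32 (its default is dropped) -> schema-level compatibility only; this Account value's decode is unchanged
  renamed field attrs to extras in record Account -> inert under this dialect — no rule fires on Account and the result does not move
  added field checksum to record Account: required bytes, tag 11, default 0x00 (in v2 it sits immediately before extras) -> schema-level compatibility only; this Account value's decode is unchanged
  field channel in record Account: tag 3 changed to 24 -> schema-level compatibility only; this Account value's decode is unchanged


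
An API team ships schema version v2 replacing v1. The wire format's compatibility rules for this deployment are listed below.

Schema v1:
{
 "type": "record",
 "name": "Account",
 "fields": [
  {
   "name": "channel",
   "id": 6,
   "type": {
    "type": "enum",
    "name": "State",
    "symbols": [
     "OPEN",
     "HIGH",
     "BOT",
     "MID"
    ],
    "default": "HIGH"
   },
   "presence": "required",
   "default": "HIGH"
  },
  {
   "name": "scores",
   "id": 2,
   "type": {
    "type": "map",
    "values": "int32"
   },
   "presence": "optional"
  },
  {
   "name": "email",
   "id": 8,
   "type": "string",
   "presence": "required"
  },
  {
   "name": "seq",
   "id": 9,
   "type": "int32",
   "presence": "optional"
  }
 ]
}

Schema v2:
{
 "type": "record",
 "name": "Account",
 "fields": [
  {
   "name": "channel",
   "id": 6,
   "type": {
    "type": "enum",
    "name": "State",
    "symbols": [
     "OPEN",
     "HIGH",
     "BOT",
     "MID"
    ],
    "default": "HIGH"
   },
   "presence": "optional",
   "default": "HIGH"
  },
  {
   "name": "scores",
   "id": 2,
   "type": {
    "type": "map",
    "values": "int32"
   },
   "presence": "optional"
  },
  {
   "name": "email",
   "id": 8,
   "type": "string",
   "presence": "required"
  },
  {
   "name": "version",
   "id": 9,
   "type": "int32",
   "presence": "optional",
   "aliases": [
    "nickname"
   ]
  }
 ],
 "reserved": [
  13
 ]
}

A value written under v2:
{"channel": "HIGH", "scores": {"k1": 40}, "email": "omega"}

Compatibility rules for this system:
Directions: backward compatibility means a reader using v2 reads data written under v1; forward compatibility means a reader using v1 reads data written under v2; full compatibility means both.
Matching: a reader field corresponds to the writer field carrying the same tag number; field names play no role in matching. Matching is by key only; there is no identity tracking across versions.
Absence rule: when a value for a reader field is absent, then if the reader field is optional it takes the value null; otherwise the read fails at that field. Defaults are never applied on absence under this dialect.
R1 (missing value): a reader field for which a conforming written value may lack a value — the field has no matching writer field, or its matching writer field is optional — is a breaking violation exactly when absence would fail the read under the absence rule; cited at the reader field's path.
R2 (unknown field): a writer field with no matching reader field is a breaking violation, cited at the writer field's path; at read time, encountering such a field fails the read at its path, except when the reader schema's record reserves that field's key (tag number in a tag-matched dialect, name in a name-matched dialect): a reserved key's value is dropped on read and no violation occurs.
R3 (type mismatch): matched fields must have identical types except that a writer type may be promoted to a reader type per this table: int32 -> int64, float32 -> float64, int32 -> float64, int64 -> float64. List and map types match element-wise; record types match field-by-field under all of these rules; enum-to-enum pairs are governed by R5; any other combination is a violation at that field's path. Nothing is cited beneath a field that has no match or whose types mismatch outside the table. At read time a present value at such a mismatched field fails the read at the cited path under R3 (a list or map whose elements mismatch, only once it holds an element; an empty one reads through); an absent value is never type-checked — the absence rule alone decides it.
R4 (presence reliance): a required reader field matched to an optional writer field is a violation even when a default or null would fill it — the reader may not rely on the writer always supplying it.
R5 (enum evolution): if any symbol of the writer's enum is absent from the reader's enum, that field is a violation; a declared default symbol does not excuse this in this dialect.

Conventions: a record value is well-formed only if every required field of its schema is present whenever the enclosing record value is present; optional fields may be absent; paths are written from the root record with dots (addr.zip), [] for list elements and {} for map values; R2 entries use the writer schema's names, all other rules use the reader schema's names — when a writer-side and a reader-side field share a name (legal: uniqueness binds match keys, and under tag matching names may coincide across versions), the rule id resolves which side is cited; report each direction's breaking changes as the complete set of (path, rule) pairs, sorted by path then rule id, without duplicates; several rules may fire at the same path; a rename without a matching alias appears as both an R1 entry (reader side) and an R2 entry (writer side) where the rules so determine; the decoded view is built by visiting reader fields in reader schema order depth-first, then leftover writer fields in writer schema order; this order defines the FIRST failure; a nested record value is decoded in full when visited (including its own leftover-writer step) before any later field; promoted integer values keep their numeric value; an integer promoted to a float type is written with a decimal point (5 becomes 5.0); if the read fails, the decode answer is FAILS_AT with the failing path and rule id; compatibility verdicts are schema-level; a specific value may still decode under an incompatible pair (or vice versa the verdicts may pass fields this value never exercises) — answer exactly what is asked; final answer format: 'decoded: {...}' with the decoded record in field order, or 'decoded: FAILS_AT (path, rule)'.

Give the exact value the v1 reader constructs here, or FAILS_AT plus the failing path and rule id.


each type pair in Account: writer, then reader
decoding the Account value with the v1 reader:
  channel := "HIGH"
  scores := {"k1": 40}
  email := "omega"
  seq := null (absent, optional -> null)
  => decoded: {"channel": "HIGH", "scores": {"k1": 40}, "email": "omega", "seq": null}
ruling out the remaining Account differences:
  field channel in record Account: required changed to optional -> schema-level compatibility only; this Account value's decode is unchanged
  renamed field seq to version in record Account -> no rule fires on it and the decoded Account view is identical with or without it

decoded: {"channel": "HIGH", "scores": {"k1": 40}, "email": "omega", "seq": null}


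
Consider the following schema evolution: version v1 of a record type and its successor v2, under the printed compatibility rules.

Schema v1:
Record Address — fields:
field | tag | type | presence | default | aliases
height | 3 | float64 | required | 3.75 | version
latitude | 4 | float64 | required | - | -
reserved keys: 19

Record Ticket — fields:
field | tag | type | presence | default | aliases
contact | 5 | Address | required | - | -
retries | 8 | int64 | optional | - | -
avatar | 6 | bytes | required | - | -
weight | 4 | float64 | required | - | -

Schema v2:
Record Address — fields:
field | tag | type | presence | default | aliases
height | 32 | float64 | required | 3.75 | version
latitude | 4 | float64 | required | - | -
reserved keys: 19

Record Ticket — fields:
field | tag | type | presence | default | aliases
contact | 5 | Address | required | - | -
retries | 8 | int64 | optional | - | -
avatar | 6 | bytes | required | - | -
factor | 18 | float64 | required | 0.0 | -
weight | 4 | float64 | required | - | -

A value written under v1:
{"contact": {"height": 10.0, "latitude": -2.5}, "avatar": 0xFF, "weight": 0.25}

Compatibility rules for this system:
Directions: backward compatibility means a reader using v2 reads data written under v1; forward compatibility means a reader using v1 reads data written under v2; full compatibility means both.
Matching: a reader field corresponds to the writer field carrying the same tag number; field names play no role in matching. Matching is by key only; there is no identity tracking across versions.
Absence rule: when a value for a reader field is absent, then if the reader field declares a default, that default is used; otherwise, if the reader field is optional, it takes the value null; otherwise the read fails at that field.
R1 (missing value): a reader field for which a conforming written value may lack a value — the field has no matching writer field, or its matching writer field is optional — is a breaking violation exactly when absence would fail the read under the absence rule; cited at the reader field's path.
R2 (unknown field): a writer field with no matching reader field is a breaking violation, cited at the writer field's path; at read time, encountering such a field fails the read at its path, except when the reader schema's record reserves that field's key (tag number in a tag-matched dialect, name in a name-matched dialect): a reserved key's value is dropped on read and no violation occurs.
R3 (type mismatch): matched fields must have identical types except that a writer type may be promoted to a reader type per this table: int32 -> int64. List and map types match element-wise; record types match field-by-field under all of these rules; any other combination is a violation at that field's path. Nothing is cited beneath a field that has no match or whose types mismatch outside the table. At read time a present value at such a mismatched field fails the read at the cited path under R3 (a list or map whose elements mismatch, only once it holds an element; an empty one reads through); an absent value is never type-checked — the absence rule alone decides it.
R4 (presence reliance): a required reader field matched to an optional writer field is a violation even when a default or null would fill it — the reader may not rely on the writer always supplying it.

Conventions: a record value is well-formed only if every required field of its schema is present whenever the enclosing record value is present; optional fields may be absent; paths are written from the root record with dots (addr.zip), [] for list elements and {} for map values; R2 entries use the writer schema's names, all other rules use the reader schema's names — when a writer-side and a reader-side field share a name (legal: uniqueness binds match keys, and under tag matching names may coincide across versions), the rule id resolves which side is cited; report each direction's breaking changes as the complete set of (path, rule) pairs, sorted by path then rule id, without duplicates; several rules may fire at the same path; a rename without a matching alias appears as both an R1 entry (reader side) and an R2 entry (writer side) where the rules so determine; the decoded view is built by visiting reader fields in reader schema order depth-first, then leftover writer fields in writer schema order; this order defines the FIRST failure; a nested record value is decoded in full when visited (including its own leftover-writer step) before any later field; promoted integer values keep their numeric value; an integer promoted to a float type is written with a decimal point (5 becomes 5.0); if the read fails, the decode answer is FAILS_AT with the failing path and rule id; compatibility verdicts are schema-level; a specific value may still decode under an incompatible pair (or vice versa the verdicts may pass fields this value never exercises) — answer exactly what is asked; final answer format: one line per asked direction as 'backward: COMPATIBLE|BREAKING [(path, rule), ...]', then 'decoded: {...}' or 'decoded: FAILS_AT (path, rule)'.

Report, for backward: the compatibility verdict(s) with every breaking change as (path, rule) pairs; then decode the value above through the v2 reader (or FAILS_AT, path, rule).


backward: BREAKING [(contact.height, R2)]; decoded: FAILS_AT (contact.height, R2)

each type pair in Ticket: writer, then reader
backward on Ticket — v2 reading data written by v1:
  writer required, Address -> Address: reader contact maps from writer contact
  writer optional, int64 -> int64: reader retries maps from writer retries
  writer required, bytes -> bytes: reader avatar maps from writer avatar
  no writer field matches reader factor
  writer required, float64 -> float64: reader weight maps from writer weight
  no writer field matches reader contact.height
  writer required, float64 -> float64: reader contact.latitude maps from writer contact.latitude
  writer contact.height: unknown to reader
  violation R2 at contact.height
  backward on Ticket therefore BREAKING (1)
decode walk for Ticket under reader schema v2:
  contact.height := 3.75 (no value, default fills)
  contact.latitude := -2.5
  read fails at contact.height under R2 (unknown field)
  => FAILS_AT (contact.height, R2)
the other Ticket changes do not affect what is asked:
  added field factor to record Ticket: required float64, tag 18, default 0.0 (in v2 it sits immediately before weight) -> affects forward compatibility only, which is not asked


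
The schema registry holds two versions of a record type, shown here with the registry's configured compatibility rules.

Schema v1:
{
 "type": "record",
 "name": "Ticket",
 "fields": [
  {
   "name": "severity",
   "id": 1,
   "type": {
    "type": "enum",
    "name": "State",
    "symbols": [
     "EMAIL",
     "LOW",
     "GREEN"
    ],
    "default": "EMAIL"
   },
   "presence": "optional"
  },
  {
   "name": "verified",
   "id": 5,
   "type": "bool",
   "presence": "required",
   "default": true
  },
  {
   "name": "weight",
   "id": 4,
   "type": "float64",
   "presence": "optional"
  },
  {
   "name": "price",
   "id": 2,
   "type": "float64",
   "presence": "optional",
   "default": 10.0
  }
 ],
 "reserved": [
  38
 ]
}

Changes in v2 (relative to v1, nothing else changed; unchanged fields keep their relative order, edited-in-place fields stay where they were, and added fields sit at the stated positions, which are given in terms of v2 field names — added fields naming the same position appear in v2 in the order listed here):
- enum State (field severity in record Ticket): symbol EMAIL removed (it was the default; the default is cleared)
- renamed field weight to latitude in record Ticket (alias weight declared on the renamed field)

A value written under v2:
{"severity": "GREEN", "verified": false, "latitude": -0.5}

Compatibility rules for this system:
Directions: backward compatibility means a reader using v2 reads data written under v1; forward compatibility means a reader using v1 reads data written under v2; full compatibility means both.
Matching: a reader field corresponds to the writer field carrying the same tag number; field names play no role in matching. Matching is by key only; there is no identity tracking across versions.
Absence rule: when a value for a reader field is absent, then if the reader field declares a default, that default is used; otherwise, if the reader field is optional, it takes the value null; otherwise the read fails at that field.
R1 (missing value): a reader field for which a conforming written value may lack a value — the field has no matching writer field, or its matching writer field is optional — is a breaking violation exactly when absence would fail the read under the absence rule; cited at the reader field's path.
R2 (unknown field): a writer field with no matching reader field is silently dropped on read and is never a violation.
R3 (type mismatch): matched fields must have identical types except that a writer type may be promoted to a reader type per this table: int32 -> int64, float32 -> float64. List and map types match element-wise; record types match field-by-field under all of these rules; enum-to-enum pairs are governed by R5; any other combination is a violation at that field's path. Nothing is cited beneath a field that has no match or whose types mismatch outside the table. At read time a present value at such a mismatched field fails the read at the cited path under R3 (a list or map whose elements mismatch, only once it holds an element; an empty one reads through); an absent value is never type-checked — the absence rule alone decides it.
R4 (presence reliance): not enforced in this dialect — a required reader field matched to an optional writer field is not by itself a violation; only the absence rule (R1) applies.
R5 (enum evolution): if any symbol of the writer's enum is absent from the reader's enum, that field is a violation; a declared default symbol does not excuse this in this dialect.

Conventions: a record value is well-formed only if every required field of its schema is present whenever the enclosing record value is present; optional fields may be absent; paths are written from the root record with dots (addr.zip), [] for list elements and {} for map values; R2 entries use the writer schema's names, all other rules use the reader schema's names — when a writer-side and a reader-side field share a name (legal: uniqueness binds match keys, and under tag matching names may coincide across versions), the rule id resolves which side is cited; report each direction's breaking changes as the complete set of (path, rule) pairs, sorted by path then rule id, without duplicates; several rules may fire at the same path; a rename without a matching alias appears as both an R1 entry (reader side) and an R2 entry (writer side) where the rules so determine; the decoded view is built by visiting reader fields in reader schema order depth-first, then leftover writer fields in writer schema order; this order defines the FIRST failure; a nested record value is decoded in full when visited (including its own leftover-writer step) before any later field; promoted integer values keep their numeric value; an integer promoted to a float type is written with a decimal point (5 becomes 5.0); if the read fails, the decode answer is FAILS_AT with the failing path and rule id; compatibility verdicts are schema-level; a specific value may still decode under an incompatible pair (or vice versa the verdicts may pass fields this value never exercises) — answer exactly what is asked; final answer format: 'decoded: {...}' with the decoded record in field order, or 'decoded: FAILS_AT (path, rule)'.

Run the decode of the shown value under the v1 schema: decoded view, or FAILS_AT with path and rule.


decoded: {"severity": "GREEN", "verified": false, "weight": -0.5, "price": 10.0}

arrows below run writer -> reader for Ticket
decode walk for Ticket under reader schema v1:
  severity := "GREEN"
  verified := false
  weight := -0.5 (from writer latitude)
  price := 10.0 (no value, default fills)
  => decoded: {"severity": "GREEN", "verified": false, "weight": -0.5, "price": 10.0}
checking off the Ticket differences that do not matter here:
  enum State (field severity in record Ticket): symbol EMAIL removed (it was the default; the default is cleared) -> changes Ticket's schema-level verdicts only — the decode of this value is the same
  renamed field weight to latitude in record Ticket (alias weight declared on the renamed field) -> no rule fires on it and the decoded Ticket view is identical with or without it
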